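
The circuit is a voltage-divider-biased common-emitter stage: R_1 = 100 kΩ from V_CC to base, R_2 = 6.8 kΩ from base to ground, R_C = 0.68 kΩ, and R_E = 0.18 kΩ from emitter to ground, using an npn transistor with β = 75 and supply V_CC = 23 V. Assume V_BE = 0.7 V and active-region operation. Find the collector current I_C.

Thevenize the base divider: V_Th = V_CC·R_2/(R_1+R_2) = 23×6.8/107 = 1.46 V, R_Th = R_1‖R_2 = 6.37 kΩ.
Base-emitter loop: V_Th = I_B·R_Th + V_BE + (β+1)I_B·R_E, so I_B = (1.46 − 0.7) / (6.37 + 76×0.18) = 0.0381 mA.
I_C = β·I_B = 75×0.0381 = 2.86 mA, and I_E = (β+1)I_B = 2.9 mA.
V_CE = V_CC − I_C·R_C − I_E·R_E = 23 − 2.86×0.68 − 2.9×0.18 = 20.5 V.
V_CE = 20.5 V > 0.2 V confirms active-region operation.

I_C ≈ 2.9 mA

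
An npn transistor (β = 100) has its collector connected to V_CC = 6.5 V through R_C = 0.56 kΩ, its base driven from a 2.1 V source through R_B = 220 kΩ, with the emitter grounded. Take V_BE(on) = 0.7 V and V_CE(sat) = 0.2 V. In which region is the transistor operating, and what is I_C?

active; I_C ≈ 0.64 mA

Assume active. Base-emitter loop: I_B = (V_BB − V_BE)/R_B = (2.1 − 0.7)/220 = 0.00636 mA.
I_C = β·I_B = 100×0.00636 = 0.636 mA.
V_CE = V_CC − I_C·R_C = 6.5 − 0.636×0.56 = 6.14 V > V_CE(sat), so the active-region assumption holds.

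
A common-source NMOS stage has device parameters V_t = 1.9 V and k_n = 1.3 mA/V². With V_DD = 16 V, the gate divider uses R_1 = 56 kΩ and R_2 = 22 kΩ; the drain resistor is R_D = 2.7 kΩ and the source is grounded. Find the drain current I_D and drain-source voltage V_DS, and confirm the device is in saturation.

V_G = V_DD·R_2/(R_1+R_2) = 16×22/78 = 4.51 V. With the source grounded, V_GS = V_G = 4.51 V.
Assume saturation: I_D = (k_n/2)(V_GS − V_t)² = (1.3/2)×(4.51 − 1.9)² = 0.65×2.61² = 4.44 mA.
V_DS = V_DD − I_D·R_D = 16 − 4.44×2.7 = 4.02 V.
Saturation requires V_DS ≥ V_GS − V_t = 2.61 V; 4.02 ≥ 2.61 ✓.

I_D ≈ 4.4 mA, V_DS ≈ 4 V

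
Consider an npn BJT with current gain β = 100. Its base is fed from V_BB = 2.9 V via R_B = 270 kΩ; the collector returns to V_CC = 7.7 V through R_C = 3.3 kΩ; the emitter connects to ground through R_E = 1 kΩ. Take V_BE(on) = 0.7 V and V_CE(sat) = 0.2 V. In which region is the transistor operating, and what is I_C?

active; I_C ≈ 0.59 mA

Assume active. Base-emitter loop: I_B = (V_BB − V_BE)/(R_B + (β+1)R_E) = (2.9 − 0.7)/(270 + 101×1) = 0.00593 mA.
I_C = β·I_B = 100×0.00593 = 0.593 mA.
V_CE = V_CC − I_C·R_C − I_E·R_E = 7.7 − 0.593×3.3 − 0.599×1 = 5.14 V > V_CE(sat), so the active-region assumption holds.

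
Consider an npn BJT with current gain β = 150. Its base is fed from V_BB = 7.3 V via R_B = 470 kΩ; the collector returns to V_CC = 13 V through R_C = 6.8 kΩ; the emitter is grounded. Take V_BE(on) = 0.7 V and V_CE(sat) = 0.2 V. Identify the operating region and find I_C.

saturation; I_C ≈ 1.9 mA

Assume active: I_B = (7.3 − 0.7)/470 = 0.014 mA, giving I_C = β·I_B = 2.11 mA.
But then V_CE = 13 − 2.11×6.8 = -1.32 V < V_CE(sat) = 0.2 V — impossible in the active region.
So the transistor is saturated. With V_CE = 0.2 V, I_C = (V_CC − 0.2)/R_C = 12.8/6.8 = 1.88 mA.
Check: β·I_B = 2.11 mA > I_C = 1.88 mA, confirming saturation.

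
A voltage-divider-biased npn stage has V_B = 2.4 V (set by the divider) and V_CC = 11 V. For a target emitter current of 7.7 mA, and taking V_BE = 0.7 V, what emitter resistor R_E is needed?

R_E ≈ 0.22 kΩ

V_E = V_B − V_BE = 2.4 − 0.7 = 1.7 V.
R_E = V_E / I_E = 1.7 / 7.7 = 0.221 kΩ.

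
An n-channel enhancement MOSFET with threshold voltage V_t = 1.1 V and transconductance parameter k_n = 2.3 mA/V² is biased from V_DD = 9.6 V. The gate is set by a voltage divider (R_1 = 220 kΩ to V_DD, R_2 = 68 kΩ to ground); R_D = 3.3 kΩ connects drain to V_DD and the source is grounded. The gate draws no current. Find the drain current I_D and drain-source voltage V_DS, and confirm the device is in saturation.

I_D ≈ 1.6 mA, V_DS ≈ 4.4 V

V_G = V_DD·R_2/(R_1+R_2) = 9.6×68/288 = 2.27 V. With the source grounded, V_GS = V_G = 2.27 V.
Assume saturation: I_D = (k_n/2)(V_GS − V_t)² = (2.3/2)×(2.27 − 1.1)² = 1.15×1.17² = 1.57 mA.
V_DS = V_DD − I_D·R_D = 9.6 − 1.57×3.3 = 4.43 V.
Saturation requires V_DS ≥ V_GS − V_t = 1.17 V; 4.43 ≥ 1.17 ✓.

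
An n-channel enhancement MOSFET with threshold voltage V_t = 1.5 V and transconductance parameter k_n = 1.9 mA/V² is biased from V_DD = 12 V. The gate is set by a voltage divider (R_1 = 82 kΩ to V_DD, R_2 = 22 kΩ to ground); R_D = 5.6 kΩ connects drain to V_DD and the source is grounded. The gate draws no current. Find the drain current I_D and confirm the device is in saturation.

I_D ≈ 1 mA

V_G = V_DD·R_2/(R_1+R_2) = 12×22/104 = 2.54 V. With the source grounded, V_GS = V_G = 2.54 V.
Assume saturation: I_D = (k_n/2)(V_GS − V_t)² = (1.9/2)×(2.54 − 1.5)² = 0.95×1.04² = 1.02 mA.
V_DS = V_DD − I_D·R_D = 12 − 1.02×5.6 = 6.26 V.
Saturation requires V_DS ≥ V_GS − V_t = 1.04 V; 6.26 ≥ 1.04 ✓.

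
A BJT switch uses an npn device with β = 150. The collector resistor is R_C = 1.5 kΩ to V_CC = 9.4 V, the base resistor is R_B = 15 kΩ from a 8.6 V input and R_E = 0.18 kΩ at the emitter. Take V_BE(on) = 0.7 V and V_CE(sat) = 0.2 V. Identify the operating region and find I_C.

saturation; I_C ≈ 5.4 mA

Assume active: I_B = (8.6 − 0.7)/(15 + 151×0.18) = 0.187 mA, I_C = β·I_B = 28.1 mA.
Then V_CE = 9.4 − 28.1×1.5 − 28.3×0.18 = -37.8 V < 0.2 V — the active assumption fails.
Re-solve with V_CE = 0.2 V. KCL at the emitter: V_E/R_E = (V_BB−0.7−V_E)/R_B + (V_CC−0.2−V_E)/R_C, giving V_E = 1.06 V.
I_C = (V_CC − 0.2 − V_E)/R_C = (9.2 − 1.06)/1.5 = 5.43 mA.
Check: I_B = (7.9 − 1.06)/15 = 0.456 mA, and β·I_B = 68.4 mA > I_C, confirming saturation.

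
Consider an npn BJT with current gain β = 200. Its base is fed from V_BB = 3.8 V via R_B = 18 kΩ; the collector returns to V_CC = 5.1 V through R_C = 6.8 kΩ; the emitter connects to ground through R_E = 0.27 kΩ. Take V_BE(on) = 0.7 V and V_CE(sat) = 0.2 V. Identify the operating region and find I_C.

saturation; I_C ≈ 0.69 mA

Assume active: I_B = (3.8 − 0.7)/(18 + 201×0.27) = 0.0429 mA, I_C = β·I_B = 8.58 mA.
Then V_CE = 5.1 − 8.58×6.8 − 8.62×0.27 = -55.6 V < 0.2 V — the active assumption fails.
Re-solve with V_CE = 0.2 V. KCL at the emitter: V_E/R_E = (V_BB−0.7−V_E)/R_B + (V_CC−0.2−V_E)/R_C, giving V_E = 0.229 V.
I_C = (V_CC − 0.2 − V_E)/R_C = (4.9 − 0.229)/6.8 = 0.687 mA.
Check: I_B = (3.1 − 0.229)/18 = 0.16 mA, and β·I_B = 31.9 mA > I_C, confirming saturation.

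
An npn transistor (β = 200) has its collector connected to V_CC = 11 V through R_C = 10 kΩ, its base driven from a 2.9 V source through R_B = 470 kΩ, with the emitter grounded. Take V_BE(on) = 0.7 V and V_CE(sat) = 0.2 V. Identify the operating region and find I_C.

active; I_C ≈ 0.94 mA

Assume active. Base-emitter loop: I_B = (V_BB − V_BE)/R_B = (2.9 − 0.7)/470 = 0.00468 mA.
I_C = β·I_B = 200×0.00468 = 0.936 mA.
V_CE = V_CC − I_C·R_C = 11 − 0.936×10 = 1.64 V > V_CE(sat), so the active-region assumption holds.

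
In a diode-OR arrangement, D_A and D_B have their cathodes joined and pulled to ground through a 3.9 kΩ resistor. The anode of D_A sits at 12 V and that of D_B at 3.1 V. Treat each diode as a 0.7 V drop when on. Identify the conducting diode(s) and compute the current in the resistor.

Only D_A conducts; I_R ≈ 2.9 mA

Assume both conduct. Then node N would need to be at both 12−0.7 = 11.3 V and 3.1−0.7 = 2.4 V, which is impossible.
Assume only D_A conducts: V_N = 12 − 0.7 = 11.3 V, so I_R = 11.3/3.9 = 2.9 mA.
Check D_B: its anode-to-cathode voltage is 3.1 − 11.3 = -8.2 V < 0.7 V, so it is off. The assumption is consistent.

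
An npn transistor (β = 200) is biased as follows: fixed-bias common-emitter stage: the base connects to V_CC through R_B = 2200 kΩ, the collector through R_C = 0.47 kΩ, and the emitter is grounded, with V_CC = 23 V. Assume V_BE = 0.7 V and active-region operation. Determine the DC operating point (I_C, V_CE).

I_C ≈ 2 mA, V_CE ≈ 22 V

Base loop: V_CC = I_B·R_B + V_BE, so I_B = (23 − 0.7)/2200 kΩ = 0.0101 mA.
In the active region I_C = β·I_B = 200 × 0.0101 = 2.03 mA.
Collector loop: V_CE = V_CC − I_C·R_C = 23 − 2.03×0.47 = 22 V.
Since V_CE = 22 V > V_CE(sat) ≈ 0.2 V, the transistor is in the active region as assumed.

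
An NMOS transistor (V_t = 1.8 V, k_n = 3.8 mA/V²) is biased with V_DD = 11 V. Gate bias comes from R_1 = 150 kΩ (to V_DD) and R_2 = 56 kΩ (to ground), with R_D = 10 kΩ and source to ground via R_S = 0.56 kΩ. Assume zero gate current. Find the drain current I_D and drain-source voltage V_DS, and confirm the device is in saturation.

I_D ≈ 0.9 mA, V_DS ≈ 1.5 V

V_G = V_DD·R_2/(R_1+R_2) = 11×56/206 = 2.99 V.
Assume saturation: I_D = (k_n/2)(V_GS − V_t)² with V_GS = V_G − I_D·R_S = 2.99 − 0.56·I_D.
Substituting gives 0.596·I_D² − 3.53·I_D + 2.69 = 0, with roots I_D = 0.898 or 5.03 mA.
The root I_D = 5.03 mA gives V_GS = 0.173 V ≤ V_t, so take I_D = 0.898 mA.
Then V_GS = 2.49 V and V_DS = V_DD − I_D(R_D+R_S) = 11 − 0.898×10.6 = 1.52 V.
Saturation requires V_DS ≥ V_GS − V_t = 0.687 V; 1.52 ≥ 0.687 ✓.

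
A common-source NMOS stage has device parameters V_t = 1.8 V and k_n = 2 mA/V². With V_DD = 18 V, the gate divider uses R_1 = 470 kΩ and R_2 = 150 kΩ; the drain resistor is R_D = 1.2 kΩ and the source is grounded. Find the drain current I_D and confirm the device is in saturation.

I_D ≈ 6.5 mA

V_G = V_DD·R_2/(R_1+R_2) = 18×150/620 = 4.35 V. With the source grounded, V_GS = V_G = 4.35 V.
Assume saturation: I_D = (k_n/2)(V_GS − V_t)² = (2/2)×(4.35 − 1.8)² = 1×2.55² = 6.53 mA.
V_DS = V_DD − I_D·R_D = 18 − 6.53×1.2 = 10.2 V.
Saturation requires V_DS ≥ V_GS − V_t = 2.55 V; 10.2 ≥ 2.55 ✓.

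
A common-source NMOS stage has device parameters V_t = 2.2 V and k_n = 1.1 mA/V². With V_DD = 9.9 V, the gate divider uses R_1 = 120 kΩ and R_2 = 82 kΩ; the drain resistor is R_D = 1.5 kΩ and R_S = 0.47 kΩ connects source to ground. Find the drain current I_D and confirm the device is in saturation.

I_D ≈ 1 mA

V_G = V_DD·R_2/(R_1+R_2) = 9.9×82/202 = 4.02 V.
Assume saturation: I_D = (k_n/2)(V_GS − V_t)² with V_GS = V_G − I_D·R_S = 4.02 − 0.47·I_D.
Substituting gives 0.121·I_D² − 1.94·I_D + 1.82 = 0, with roots I_D = 1 or 15 mA.
The root I_D = 15 mA gives V_GS = -3.02 V ≤ V_t, so take I_D = 1 mA.
Then V_GS = 3.55 V and V_DS = V_DD − I_D(R_D+R_S) = 9.9 − 1×1.97 = 7.93 V.
Saturation requires V_DS ≥ V_GS − V_t = 1.35 V; 7.93 ≥ 1.35 ✓.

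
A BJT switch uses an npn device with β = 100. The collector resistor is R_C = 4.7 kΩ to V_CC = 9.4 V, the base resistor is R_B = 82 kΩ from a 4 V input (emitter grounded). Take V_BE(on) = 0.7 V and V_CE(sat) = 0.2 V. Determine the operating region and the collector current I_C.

Assume active: I_B = (4 − 0.7)/82 = 0.0402 mA, giving I_C = β·I_B = 4.02 mA.
But then V_CE = 9.4 − 4.02×4.7 = -9.51 V < V_CE(sat) = 0.2 V — impossible in the active region.
So the transistor is saturated. With V_CE = 0.2 V, I_C = (V_CC − 0.2)/R_C = 9.2/4.7 = 1.96 mA.
Check: β·I_B = 4.02 mA > I_C = 1.96 mA, confirming saturation.

saturation; I_C ≈ 2 mA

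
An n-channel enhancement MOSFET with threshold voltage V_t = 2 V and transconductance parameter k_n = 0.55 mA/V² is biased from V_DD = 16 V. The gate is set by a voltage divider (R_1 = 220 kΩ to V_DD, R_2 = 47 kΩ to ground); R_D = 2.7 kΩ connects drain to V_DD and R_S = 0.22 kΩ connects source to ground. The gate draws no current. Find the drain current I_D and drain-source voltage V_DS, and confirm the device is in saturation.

I_D ≈ 0.17 mA, V_DS ≈ 16 V

V_G = V_DD·R_2/(R_1+R_2) = 16×47/267 = 2.82 V.
Assume saturation: I_D = (k_n/2)(V_GS − V_t)² with V_GS = V_G − I_D·R_S = 2.82 − 0.22·I_D.
Substituting gives 0.0133·I_D² − 1.1·I_D + 0.183 = 0, with roots I_D = 0.167 or 82.4 mA.
The root I_D = 82.4 mA gives V_GS = -15.3 V ≤ V_t, so take I_D = 0.167 mA.
Then V_GS = 2.78 V and V_DS = V_DD − I_D(R_D+R_S) = 16 − 0.167×2.92 = 15.5 V.
Saturation requires V_DS ≥ V_GS − V_t = 0.78 V; 15.5 ≥ 0.78 ✓.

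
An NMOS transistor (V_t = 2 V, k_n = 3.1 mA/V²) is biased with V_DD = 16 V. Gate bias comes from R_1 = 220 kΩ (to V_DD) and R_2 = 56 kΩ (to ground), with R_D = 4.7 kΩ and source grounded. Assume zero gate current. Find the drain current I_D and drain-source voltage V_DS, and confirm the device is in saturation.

V_G = V_DD·R_2/(R_1+R_2) = 16×56/276 = 3.25 V. With the source grounded, V_GS = V_G = 3.25 V.
Assume saturation: I_D = (k_n/2)(V_GS − V_t)² = (3.1/2)×(3.25 − 2)² = 1.55×1.25² = 2.41 mA.
V_DS = V_DD − I_D·R_D = 16 − 2.41×4.7 = 4.68 V.
Saturation requires V_DS ≥ V_GS − V_t = 1.25 V; 4.68 ≥ 1.25 ✓.

I_D ≈ 2.4 mA, V_DS ≈ 4.7 V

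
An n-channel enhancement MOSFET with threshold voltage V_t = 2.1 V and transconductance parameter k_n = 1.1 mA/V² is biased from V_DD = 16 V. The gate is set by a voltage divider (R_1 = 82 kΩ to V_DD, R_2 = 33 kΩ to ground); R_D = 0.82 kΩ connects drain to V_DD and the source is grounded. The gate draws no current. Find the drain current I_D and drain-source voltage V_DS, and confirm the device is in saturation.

V_G = V_DD·R_2/(R_1+R_2) = 16×33/115 = 4.59 V. With the source grounded, V_GS = V_G = 4.59 V.
Assume saturation: I_D = (k_n/2)(V_GS − V_t)² = (1.1/2)×(4.59 − 2.1)² = 0.55×2.49² = 3.41 mA.
V_DS = V_DD − I_D·R_D = 16 − 3.41×0.82 = 13.2 V.
Saturation requires V_DS ≥ V_GS − V_t = 2.49 V; 13.2 ≥ 2.49 ✓.

I_D ≈ 3.4 mA, V_DS ≈ 13 V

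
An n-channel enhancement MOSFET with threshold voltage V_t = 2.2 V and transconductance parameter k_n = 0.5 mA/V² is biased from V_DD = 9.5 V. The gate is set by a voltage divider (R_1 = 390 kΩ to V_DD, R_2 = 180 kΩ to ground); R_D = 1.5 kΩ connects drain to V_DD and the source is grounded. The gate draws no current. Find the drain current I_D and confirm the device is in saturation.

V_G = V_DD·R_2/(R_1+R_2) = 9.5×180/570 = 3 V. With the source grounded, V_GS = V_G = 3 V.
Assume saturation: I_D = (k_n/2)(V_GS − V_t)² = (0.5/2)×(3 − 2.2)² = 0.25×0.8² = 0.16 mA.
V_DS = V_DD − I_D·R_D = 9.5 − 0.16×1.5 = 9.26 V.
Saturation requires V_DS ≥ V_GS − V_t = 0.8 V; 9.26 ≥ 0.8 ✓.

I_D ≈ 0.16 mA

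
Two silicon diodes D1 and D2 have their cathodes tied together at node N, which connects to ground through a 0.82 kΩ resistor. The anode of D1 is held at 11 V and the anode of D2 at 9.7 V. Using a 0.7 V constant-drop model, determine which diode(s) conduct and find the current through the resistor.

Only D1 conducts; I_R ≈ 13 mA

Assume both conduct. Then node N would need to be at both 11−0.7 = 10.3 V and 9.7−0.7 = 9 V, which is impossible.
Assume only D1 conducts: V_N = 11 − 0.7 = 10.3 V, so I_R = 10.3/0.82 = 12.6 mA.
Check D2: its anode-to-cathode voltage is 9.7 − 10.3 = -0.6 V < 0.7 V, so it is off. The assumption is consistent.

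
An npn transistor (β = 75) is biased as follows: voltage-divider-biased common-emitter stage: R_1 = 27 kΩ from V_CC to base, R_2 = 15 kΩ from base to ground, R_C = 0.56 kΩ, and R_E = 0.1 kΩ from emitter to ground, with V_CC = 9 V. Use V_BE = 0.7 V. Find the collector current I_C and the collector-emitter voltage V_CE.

I_C ≈ 11 mA, V_CE ≈ 1.8 V

Thevenize the base divider: V_Th = V_CC·R_2/(R_1+R_2) = 9×15/42 = 3.21 V, R_Th = R_1‖R_2 = 9.64 kΩ.
Base-emitter loop: V_Th = I_B·R_Th + V_BE + (β+1)I_B·R_E, so I_B = (3.21 − 0.7) / (9.64 + 76×0.1) = 0.146 mA.
I_C = β·I_B = 75×0.146 = 10.9 mA, and I_E = (β+1)I_B = 11.1 mA.
V_CE = V_CC − I_C·R_C − I_E·R_E = 9 − 10.9×0.56 − 11.1×0.1 = 1.77 V.
V_CE = 1.77 V > 0.2 V confirms active-region operation.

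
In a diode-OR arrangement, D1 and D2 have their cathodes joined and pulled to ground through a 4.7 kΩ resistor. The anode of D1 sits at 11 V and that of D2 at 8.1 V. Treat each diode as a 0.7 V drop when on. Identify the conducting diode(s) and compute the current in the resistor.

Assume both conduct. Then node N would need to be at both 11−0.7 = 10.3 V and 8.1−0.7 = 7.4 V, which is impossible.
Assume only D1 conducts: V_N = 11 − 0.7 = 10.3 V, so I_R = 10.3/4.7 = 2.19 mA.
Check D2: its anode-to-cathode voltage is 8.1 − 10.3 = -2.2 V < 0.7 V, so it is off. The assumption is consistent.

Only D1 conducts; I_R ≈ 2.2 mA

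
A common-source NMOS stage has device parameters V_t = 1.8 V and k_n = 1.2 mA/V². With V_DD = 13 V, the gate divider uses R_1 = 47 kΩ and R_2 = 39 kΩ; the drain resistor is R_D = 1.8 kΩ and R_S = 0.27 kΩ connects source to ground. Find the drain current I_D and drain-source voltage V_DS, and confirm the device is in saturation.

V_G = V_DD·R_2/(R_1+R_2) = 13×39/86 = 5.9 V.
Assume saturation: I_D = (k_n/2)(V_GS − V_t)² with V_GS = V_G − I_D·R_S = 5.9 − 0.27·I_D.
Substituting gives 0.0437·I_D² − 2.33·I_D + 10.1 = 0, with roots I_D = 4.75 or 48.4 mA.
The root I_D = 48.4 mA gives V_GS = -7.19 V ≤ V_t, so take I_D = 4.75 mA.
Then V_GS = 4.61 V and V_DS = V_DD − I_D(R_D+R_S) = 13 − 4.75×2.07 = 3.17 V.
Saturation requires V_DS ≥ V_GS − V_t = 2.81 V; 3.17 ≥ 2.81 ✓.

I_D ≈ 4.7 mA, V_DS ≈ 3.2 V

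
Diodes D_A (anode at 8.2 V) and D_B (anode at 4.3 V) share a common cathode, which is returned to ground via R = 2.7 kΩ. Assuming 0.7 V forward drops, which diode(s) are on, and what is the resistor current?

Assume both conduct. Then node N would need to be at both 8.2−0.7 = 7.5 V and 4.3−0.7 = 3.6 V, which is impossible.
Assume only D_A conducts: V_N = 8.2 − 0.7 = 7.5 V, so I_R = 7.5/2.7 = 2.78 mA.
Check D_B: its anode-to-cathode voltage is 4.3 − 7.5 = -3.2 V < 0.7 V, so it is off. The assumption is consistent.

Only D_A conducts; I_R ≈ 2.8 mA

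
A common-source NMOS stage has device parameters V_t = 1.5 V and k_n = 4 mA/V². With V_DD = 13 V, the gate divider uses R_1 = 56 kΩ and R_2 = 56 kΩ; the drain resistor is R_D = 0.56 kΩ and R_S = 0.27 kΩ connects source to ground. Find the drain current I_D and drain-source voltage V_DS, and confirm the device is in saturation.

I_D ≈ 10 mA, V_DS ≈ 4.6 V

V_G = V_DD·R_2/(R_1+R_2) = 13×56/112 = 6.5 V.
Assume saturation: I_D = (k_n/2)(V_GS − V_t)² with V_GS = V_G − I_D·R_S = 6.5 − 0.27·I_D.
Substituting gives 0.146·I_D² − 6.4·I_D + 50 = 0, with roots I_D = 10.2 or 33.7 mA.
The root I_D = 33.7 mA gives V_GS = -2.61 V ≤ V_t, so take I_D = 10.2 mA.
Then V_GS = 3.75 V and V_DS = V_DD − I_D(R_D+R_S) = 13 − 10.2×0.83 = 4.56 V.
Saturation requires V_DS ≥ V_GS − V_t = 2.25 V; 4.56 ≥ 2.25 ✓.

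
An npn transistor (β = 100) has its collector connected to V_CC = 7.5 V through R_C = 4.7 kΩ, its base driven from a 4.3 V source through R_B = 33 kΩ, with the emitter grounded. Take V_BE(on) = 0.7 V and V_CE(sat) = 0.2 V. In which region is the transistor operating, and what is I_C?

saturation; I_C ≈ 1.6 mA

Assume active: I_B = (4.3 − 0.7)/33 = 0.109 mA, giving I_C = β·I_B = 10.9 mA.
But then V_CE = 7.5 − 10.9×4.7 = -43.8 V < V_CE(sat) = 0.2 V — impossible in the active region.
So the transistor is saturated. With V_CE = 0.2 V, I_C = (V_CC − 0.2)/R_C = 7.3/4.7 = 1.55 mA.
Check: β·I_B = 10.9 mA > I_C = 1.55 mA, confirming saturation.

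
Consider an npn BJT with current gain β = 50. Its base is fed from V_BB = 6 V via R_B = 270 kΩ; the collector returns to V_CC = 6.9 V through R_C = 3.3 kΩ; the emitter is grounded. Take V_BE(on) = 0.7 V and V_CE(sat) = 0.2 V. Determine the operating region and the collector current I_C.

Assume active. Base-emitter loop: I_B = (V_BB − V_BE)/R_B = (6 − 0.7)/270 = 0.0196 mA.
I_C = β·I_B = 50×0.0196 = 0.981 mA.
V_CE = V_CC − I_C·R_C = 6.9 − 0.981×3.3 = 3.66 V > V_CE(sat), so the active-region assumption holds.

active; I_C ≈ 0.98 mA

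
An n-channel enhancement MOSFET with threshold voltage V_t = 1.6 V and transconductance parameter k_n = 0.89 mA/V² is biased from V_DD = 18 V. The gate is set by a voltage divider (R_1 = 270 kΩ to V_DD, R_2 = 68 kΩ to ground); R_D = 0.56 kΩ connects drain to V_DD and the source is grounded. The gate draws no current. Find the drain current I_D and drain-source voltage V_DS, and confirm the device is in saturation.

V_G = V_DD·R_2/(R_1+R_2) = 18×68/338 = 3.62 V. With the source grounded, V_GS = V_G = 3.62 V.
Assume saturation: I_D = (k_n/2)(V_GS − V_t)² = (0.89/2)×(3.62 − 1.6)² = 0.445×2.02² = 1.82 mA.
V_DS = V_DD − I_D·R_D = 18 − 1.82×0.56 = 17 V.
Saturation requires V_DS ≥ V_GS − V_t = 2.02 V; 17 ≥ 2.02 ✓.

I_D ≈ 1.8 mA, V_DS ≈ 17 V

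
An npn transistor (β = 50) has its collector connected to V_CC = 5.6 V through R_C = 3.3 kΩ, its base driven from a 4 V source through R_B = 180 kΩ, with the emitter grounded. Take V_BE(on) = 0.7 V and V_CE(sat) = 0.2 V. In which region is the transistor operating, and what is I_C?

Assume active. Base-emitter loop: I_B = (V_BB − V_BE)/R_B = (4 − 0.7)/180 = 0.0183 mA.
I_C = β·I_B = 50×0.0183 = 0.917 mA.
V_CE = V_CC − I_C·R_C = 5.6 − 0.917×3.3 = 2.57 V > V_CE(sat), so the active-region assumption holds.

active; I_C ≈ 0.92 mA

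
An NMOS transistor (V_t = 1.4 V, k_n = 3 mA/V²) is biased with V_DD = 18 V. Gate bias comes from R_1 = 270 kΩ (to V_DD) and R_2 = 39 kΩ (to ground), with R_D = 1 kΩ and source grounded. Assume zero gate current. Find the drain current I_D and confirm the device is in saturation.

I_D ≈ 1.1 mA

V_G = V_DD·R_2/(R_1+R_2) = 18×39/309 = 2.27 V. With the source grounded, V_GS = V_G = 2.27 V.
Assume saturation: I_D = (k_n/2)(V_GS − V_t)² = (3/2)×(2.27 − 1.4)² = 1.5×0.872² = 1.14 mA.
V_DS = V_DD − I_D·R_D = 18 − 1.14×1 = 16.9 V.
Saturation requires V_DS ≥ V_GS − V_t = 0.872 V; 16.9 ≥ 0.872 ✓.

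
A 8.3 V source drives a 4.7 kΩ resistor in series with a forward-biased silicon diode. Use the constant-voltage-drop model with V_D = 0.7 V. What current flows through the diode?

KVL around the loop: 8.3 = V_D + I·R = 0.7 + I × 4.7 kΩ.
So I = (8.3 − 0.7) / 4.7 kΩ = 7.6 / 4.7 = 1.62 mA.

I ≈ 1.6 mA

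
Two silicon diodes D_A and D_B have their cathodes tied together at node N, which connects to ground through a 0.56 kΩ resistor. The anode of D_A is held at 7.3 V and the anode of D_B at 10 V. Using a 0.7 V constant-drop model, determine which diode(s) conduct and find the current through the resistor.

Only D_B conducts; I_R ≈ 17 mA

Assume both conduct. Then node N would need to be at both 7.3−0.7 = 6.6 V and 10−0.7 = 9.3 V, which is impossible.
Assume only D_B conducts: V_N = 10 − 0.7 = 9.3 V, so I_R = 9.3/0.56 = 16.6 mA.
Check D_A: its anode-to-cathode voltage is 7.3 − 9.3 = -2 V < 0.7 V, so it is off. The assumption is consistent.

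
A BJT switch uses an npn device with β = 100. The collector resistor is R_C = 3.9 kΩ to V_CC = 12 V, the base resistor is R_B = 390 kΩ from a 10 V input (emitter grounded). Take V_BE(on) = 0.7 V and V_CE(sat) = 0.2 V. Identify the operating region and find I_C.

active; I_C ≈ 2.4 mA

Assume active. Base-emitter loop: I_B = (V_BB − V_BE)/R_B = (10 − 0.7)/390 = 0.0238 mA.
I_C = β·I_B = 100×0.0238 = 2.38 mA.
V_CE = V_CC − I_C·R_C = 12 − 2.38×3.9 = 2.7 V > V_CE(sat), so the active-region assumption holds.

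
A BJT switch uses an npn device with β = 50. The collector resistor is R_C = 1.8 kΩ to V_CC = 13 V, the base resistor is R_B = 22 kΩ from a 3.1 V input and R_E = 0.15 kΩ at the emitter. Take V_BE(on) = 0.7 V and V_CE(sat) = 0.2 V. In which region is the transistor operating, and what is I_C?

active; I_C ≈ 4 mA

Assume active. Base-emitter loop: I_B = (V_BB − V_BE)/(R_B + (β+1)R_E) = (3.1 − 0.7)/(22 + 51×0.15) = 0.0809 mA.
I_C = β·I_B = 50×0.0809 = 4.05 mA.
V_CE = V_CC − I_C·R_C − I_E·R_E = 13 − 4.05×1.8 − 4.13×0.15 = 5.1 V > V_CE(sat), so the active-region assumption holds.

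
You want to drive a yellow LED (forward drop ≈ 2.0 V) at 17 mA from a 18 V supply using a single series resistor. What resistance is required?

The resistor drops V_S − V_D = 18 − 2.0 = 16 V at 17 mA.
R = 16 V / 17 mA = 0.941 kΩ.

R ≈ 0.94 kΩ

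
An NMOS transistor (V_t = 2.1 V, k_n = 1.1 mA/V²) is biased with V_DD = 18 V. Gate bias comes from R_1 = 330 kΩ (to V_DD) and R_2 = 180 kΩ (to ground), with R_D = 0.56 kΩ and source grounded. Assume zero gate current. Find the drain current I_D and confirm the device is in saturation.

V_G = V_DD·R_2/(R_1+R_2) = 18×180/510 = 6.35 V. With the source grounded, V_GS = V_G = 6.35 V.
Assume saturation: I_D = (k_n/2)(V_GS − V_t)² = (1.1/2)×(6.35 − 2.1)² = 0.55×4.25² = 9.95 mA.
V_DS = V_DD − I_D·R_D = 18 − 9.95×0.56 = 12.4 V.
Saturation requires V_DS ≥ V_GS − V_t = 4.25 V; 12.4 ≥ 4.25 ✓.

I_D ≈ 9.9 mA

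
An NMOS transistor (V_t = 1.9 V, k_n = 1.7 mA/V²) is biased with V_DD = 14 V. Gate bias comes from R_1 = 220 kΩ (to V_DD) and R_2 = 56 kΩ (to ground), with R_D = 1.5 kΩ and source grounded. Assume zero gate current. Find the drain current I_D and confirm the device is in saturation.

I_D ≈ 0.75 mA

V_G = V_DD·R_2/(R_1+R_2) = 14×56/276 = 2.84 V. With the source grounded, V_GS = V_G = 2.84 V.
Assume saturation: I_D = (k_n/2)(V_GS − V_t)² = (1.7/2)×(2.84 − 1.9)² = 0.85×0.941² = 0.752 mA.
V_DS = V_DD − I_D·R_D = 14 − 0.752×1.5 = 12.9 V.
Saturation requires V_DS ≥ V_GS − V_t = 0.941 V; 12.9 ≥ 0.941 ✓.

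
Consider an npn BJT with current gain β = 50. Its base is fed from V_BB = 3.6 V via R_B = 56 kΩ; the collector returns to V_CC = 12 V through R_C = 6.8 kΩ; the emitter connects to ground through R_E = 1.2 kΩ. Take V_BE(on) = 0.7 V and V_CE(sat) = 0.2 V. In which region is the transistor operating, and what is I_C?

active; I_C ≈ 1.2 mA

Assume active. Base-emitter loop: I_B = (V_BB − V_BE)/(R_B + (β+1)R_E) = (3.6 − 0.7)/(56 + 51×1.2) = 0.0247 mA.
I_C = β·I_B = 50×0.0247 = 1.24 mA.
V_CE = V_CC − I_C·R_C − I_E·R_E = 12 − 1.24×6.8 − 1.26×1.2 = 2.07 V > V_CE(sat), so the active-region assumption holds.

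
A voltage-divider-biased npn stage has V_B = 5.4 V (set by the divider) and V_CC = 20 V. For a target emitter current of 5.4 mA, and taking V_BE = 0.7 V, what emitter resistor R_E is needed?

V_E = V_B − V_BE = 5.4 − 0.7 = 4.7 V.
R_E = V_E / I_E = 4.7 / 5.4 = 0.87 kΩ.

R_E ≈ 0.87 kΩ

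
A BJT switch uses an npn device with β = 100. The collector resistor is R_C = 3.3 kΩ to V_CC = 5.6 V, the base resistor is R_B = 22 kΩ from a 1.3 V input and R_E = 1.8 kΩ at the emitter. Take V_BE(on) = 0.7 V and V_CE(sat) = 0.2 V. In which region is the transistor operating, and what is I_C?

Assume active. Base-emitter loop: I_B = (V_BB − V_BE)/(R_B + (β+1)R_E) = (1.3 − 0.7)/(22 + 101×1.8) = 0.00294 mA.
I_C = β·I_B = 100×0.00294 = 0.294 mA.
V_CE = V_CC − I_C·R_C − I_E·R_E = 5.6 − 0.294×3.3 − 0.297×1.8 = 4.09 V > V_CE(sat), so the active-region assumption holds.

active; I_C ≈ 0.29 mA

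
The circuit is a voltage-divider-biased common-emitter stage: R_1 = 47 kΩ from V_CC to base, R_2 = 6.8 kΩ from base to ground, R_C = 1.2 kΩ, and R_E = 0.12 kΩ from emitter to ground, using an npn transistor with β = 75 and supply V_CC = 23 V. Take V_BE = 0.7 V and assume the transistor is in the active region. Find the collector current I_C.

Thevenize the base divider: V_Th = V_CC·R_2/(R_1+R_2) = 23×6.8/53.8 = 2.91 V, R_Th = R_1‖R_2 = 5.94 kΩ.
Base-emitter loop: V_Th = I_B·R_Th + V_BE + (β+1)I_B·R_E, so I_B = (2.91 − 0.7) / (5.94 + 76×0.12) = 0.147 mA.
I_C = β·I_B = 75×0.147 = 11 mA, and I_E = (β+1)I_B = 11.1 mA.
V_CE = V_CC − I_C·R_C − I_E·R_E = 23 − 11×1.2 − 11.1×0.12 = 8.47 V.
V_CE = 8.47 V > 0.2 V confirms active-region operation.

I_C ≈ 11 mA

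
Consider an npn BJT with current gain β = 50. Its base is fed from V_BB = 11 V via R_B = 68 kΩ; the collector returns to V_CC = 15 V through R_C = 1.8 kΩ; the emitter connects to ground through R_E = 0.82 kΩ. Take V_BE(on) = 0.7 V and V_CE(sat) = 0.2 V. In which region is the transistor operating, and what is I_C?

active; I_C ≈ 4.7 mA

Assume active. Base-emitter loop: I_B = (V_BB − V_BE)/(R_B + (β+1)R_E) = (11 − 0.7)/(68 + 51×0.82) = 0.0938 mA.
I_C = β·I_B = 50×0.0938 = 4.69 mA.
V_CE = V_CC − I_C·R_C − I_E·R_E = 15 − 4.69×1.8 − 4.78×0.82 = 2.64 V > V_CE(sat), so the active-region assumption holds.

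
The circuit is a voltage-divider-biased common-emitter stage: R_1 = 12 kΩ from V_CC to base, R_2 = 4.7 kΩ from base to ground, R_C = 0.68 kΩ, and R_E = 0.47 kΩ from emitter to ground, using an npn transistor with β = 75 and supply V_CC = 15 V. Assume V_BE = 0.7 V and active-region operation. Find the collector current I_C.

I_C ≈ 6.8 mA

Thevenize the base divider: V_Th = V_CC·R_2/(R_1+R_2) = 15×4.7/16.7 = 4.22 V, R_Th = R_1‖R_2 = 3.38 kΩ.
Base-emitter loop: V_Th = I_B·R_Th + V_BE + (β+1)I_B·R_E, so I_B = (4.22 − 0.7) / (3.38 + 76×0.47) = 0.0901 mA.
I_C = β·I_B = 75×0.0901 = 6.76 mA, and I_E = (β+1)I_B = 6.85 mA.
V_CE = V_CC − I_C·R_C − I_E·R_E = 15 − 6.76×0.68 − 6.85×0.47 = 7.19 V.
V_CE = 7.19 V > 0.2 V confirms active-region operation.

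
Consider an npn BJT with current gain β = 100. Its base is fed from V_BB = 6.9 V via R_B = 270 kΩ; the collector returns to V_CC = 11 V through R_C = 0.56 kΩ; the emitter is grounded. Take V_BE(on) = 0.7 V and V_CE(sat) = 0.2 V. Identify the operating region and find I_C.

Assume active. Base-emitter loop: I_B = (V_BB − V_BE)/R_B = (6.9 − 0.7)/270 = 0.023 mA.
I_C = β·I_B = 100×0.023 = 2.3 mA.
V_CE = V_CC − I_C·R_C = 11 − 2.3×0.56 = 9.71 V > V_CE(sat), so the active-region assumption holds.

active; I_C ≈ 2.3 mA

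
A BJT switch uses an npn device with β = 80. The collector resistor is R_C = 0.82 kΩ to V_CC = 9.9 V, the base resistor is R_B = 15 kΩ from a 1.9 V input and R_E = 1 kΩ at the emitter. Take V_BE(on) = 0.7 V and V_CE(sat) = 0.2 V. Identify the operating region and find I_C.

active; I_C ≈ 1 mA

Assume active. Base-emitter loop: I_B = (V_BB − V_BE)/(R_B + (β+1)R_E) = (1.9 − 0.7)/(15 + 81×1) = 0.0125 mA.
I_C = β·I_B = 80×0.0125 = 1 mA.
V_CE = V_CC − I_C·R_C − I_E·R_E = 9.9 − 1×0.82 − 1.01×1 = 8.07 V > V_CE(sat), so the active-region assumption holds.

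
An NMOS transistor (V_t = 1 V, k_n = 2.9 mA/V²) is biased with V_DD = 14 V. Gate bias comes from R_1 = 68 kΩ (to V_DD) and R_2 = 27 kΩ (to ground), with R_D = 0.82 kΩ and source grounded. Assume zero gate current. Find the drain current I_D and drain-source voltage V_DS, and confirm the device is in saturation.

I_D ≈ 13 mA, V_DS ≈ 3.4 V

V_G = V_DD·R_2/(R_1+R_2) = 14×27/95 = 3.98 V. With the source grounded, V_GS = V_G = 3.98 V.
Assume saturation: I_D = (k_n/2)(V_GS − V_t)² = (2.9/2)×(3.98 − 1)² = 1.45×2.98² = 12.9 mA.
V_DS = V_DD − I_D·R_D = 14 − 12.9×0.82 = 3.45 V.
Saturation requires V_DS ≥ V_GS − V_t = 2.98 V; 3.45 ≥ 2.98 ✓.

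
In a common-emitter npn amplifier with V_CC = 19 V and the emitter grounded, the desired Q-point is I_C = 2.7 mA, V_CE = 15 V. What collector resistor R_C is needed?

Collector loop: V_CC = I_C·R_C + V_CE.
R_C = (V_CC − V_CE)/I_C = (19 − 15)/2.7 = 1.48 kΩ.

R_C ≈ 1.5 kΩ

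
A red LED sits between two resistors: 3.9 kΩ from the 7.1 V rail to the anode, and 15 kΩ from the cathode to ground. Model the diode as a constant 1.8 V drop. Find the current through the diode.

The two resistors are in series with the diode, so KVL gives 7.1 = I·3.9 + 1.8 + I·15.
I = (7.1 − 1.8) / (3.9 + 15) kΩ = 5.3 / 18.9 = 0.28 mA.

I ≈ 0.28 mA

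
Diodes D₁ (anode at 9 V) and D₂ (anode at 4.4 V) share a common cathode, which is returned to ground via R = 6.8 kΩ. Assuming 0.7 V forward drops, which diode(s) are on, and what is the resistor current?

Assume both conduct. Then node N would need to be at both 9−0.7 = 8.3 V and 4.4−0.7 = 3.7 V, which is impossible.
Assume only D₁ conducts: V_N = 9 − 0.7 = 8.3 V, so I_R = 8.3/6.8 = 1.22 mA.
Check D₂: its anode-to-cathode voltage is 4.4 − 8.3 = -3.9 V < 0.7 V, so it is off. The assumption is consistent.

Only D₁ conducts; I_R ≈ 1.2 mA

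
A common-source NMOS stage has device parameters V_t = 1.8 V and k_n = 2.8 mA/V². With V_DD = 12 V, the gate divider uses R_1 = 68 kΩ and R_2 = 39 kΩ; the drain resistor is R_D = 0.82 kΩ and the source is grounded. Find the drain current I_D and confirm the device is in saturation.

V_G = V_DD·R_2/(R_1+R_2) = 12×39/107 = 4.37 V. With the source grounded, V_GS = V_G = 4.37 V.
Assume saturation: I_D = (k_n/2)(V_GS − V_t)² = (2.8/2)×(4.37 − 1.8)² = 1.4×2.57² = 9.27 mA.
V_DS = V_DD − I_D·R_D = 12 − 9.27×0.82 = 4.39 V.
Saturation requires V_DS ≥ V_GS − V_t = 2.57 V; 4.39 ≥ 2.57 ✓.

I_D ≈ 9.3 mA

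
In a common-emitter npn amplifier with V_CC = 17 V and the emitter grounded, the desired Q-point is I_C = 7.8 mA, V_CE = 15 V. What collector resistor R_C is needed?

Collector loop: V_CC = I_C·R_C + V_CE.
R_C = (V_CC − V_CE)/I_C = (17 − 15)/7.8 = 0.256 kΩ.

R_C ≈ 0.26 kΩ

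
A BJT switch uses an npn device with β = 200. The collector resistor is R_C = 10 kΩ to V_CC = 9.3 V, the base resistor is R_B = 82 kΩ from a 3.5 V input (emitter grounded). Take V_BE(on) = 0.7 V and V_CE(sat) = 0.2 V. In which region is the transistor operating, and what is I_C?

Assume active: I_B = (3.5 − 0.7)/82 = 0.0341 mA, giving I_C = β·I_B = 6.83 mA.
But then V_CE = 9.3 − 6.83×10 = -59 V < V_CE(sat) = 0.2 V — impossible in the active region.
So the transistor is saturated. With V_CE = 0.2 V, I_C = (V_CC − 0.2)/R_C = 9.1/10 = 0.91 mA.
Check: β·I_B = 6.83 mA > I_C = 0.91 mA, confirming saturation.

saturation; I_C ≈ 0.91 mA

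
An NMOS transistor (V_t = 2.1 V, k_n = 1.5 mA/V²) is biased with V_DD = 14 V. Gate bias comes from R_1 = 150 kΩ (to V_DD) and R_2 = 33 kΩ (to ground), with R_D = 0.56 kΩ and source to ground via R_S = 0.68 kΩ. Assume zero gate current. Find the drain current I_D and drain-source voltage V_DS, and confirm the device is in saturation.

I_D ≈ 0.097 mA, V_DS ≈ 14 V

V_G = V_DD·R_2/(R_1+R_2) = 14×33/183 = 2.52 V.
Assume saturation: I_D = (k_n/2)(V_GS − V_t)² with V_GS = V_G − I_D·R_S = 2.52 − 0.68·I_D.
Substituting gives 0.347·I_D² − 1.43·I_D + 0.135 = 0, with roots I_D = 0.0966 or 4.04 mA.
The root I_D = 4.04 mA gives V_GS = -0.22 V ≤ V_t, so take I_D = 0.0966 mA.
Then V_GS = 2.46 V and V_DS = V_DD − I_D(R_D+R_S) = 14 − 0.0966×1.24 = 13.9 V.
Saturation requires V_DS ≥ V_GS − V_t = 0.359 V; 13.9 ≥ 0.359 ✓.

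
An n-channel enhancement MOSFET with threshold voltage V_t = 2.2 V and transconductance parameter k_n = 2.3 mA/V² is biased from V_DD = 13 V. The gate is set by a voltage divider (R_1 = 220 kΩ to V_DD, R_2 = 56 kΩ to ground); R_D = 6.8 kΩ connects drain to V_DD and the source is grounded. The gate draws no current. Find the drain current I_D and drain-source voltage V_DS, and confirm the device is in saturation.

V_G = V_DD·R_2/(R_1+R_2) = 13×56/276 = 2.64 V. With the source grounded, V_GS = V_G = 2.64 V.
Assume saturation: I_D = (k_n/2)(V_GS − V_t)² = (2.3/2)×(2.64 − 2.2)² = 1.15×0.438² = 0.22 mA.
V_DS = V_DD − I_D·R_D = 13 − 0.22×6.8 = 11.5 V.
Saturation requires V_DS ≥ V_GS − V_t = 0.438 V; 11.5 ≥ 0.438 ✓.

I_D ≈ 0.22 mA, V_DS ≈ 12 V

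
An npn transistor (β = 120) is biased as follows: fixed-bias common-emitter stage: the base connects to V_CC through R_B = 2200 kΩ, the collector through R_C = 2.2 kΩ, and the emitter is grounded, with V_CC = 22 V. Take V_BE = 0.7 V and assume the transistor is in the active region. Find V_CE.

Base loop: V_CC = I_B·R_B + V_BE, so I_B = (22 − 0.7)/2200 kΩ = 0.00968 mA.
In the active region I_C = β·I_B = 120 × 0.00968 = 1.16 mA.
Collector loop: V_CE = V_CC − I_C·R_C = 22 − 1.16×2.2 = 19.4 V.
Since V_CE = 19.4 V > V_CE(sat) ≈ 0.2 V, the transistor is in the active region as assumed.

V_CE ≈ 19 V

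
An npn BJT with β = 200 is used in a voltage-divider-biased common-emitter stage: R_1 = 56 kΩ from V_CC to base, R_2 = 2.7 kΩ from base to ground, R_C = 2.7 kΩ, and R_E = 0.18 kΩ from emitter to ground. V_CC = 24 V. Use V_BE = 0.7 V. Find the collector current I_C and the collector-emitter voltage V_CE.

Thevenize the base divider: V_Th = V_CC·R_2/(R_1+R_2) = 24×2.7/58.7 = 1.1 V, R_Th = R_1‖R_2 = 2.58 kΩ.
Base-emitter loop: V_Th = I_B·R_Th + V_BE + (β+1)I_B·R_E, so I_B = (1.1 − 0.7) / (2.58 + 201×0.18) = 0.0104 mA.
I_C = β·I_B = 200×0.0104 = 2.08 mA, and I_E = (β+1)I_B = 2.09 mA.
V_CE = V_CC − I_C·R_C − I_E·R_E = 24 − 2.08×2.7 − 2.09×0.18 = 18 V.
V_CE = 18 V > 0.2 V confirms active-region operation.

I_C ≈ 2.1 mA, V_CE ≈ 18 V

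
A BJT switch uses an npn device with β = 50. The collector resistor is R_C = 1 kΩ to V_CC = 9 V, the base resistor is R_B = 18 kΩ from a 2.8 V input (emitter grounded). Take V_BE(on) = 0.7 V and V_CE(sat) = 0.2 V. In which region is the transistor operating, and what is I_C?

active; I_C ≈ 5.8 mA

Assume active. Base-emitter loop: I_B = (V_BB − V_BE)/R_B = (2.8 − 0.7)/18 = 0.117 mA.
I_C = β·I_B = 50×0.117 = 5.83 mA.
V_CE = V_CC − I_C·R_C = 9 − 5.83×1 = 3.17 V > V_CE(sat), so the active-region assumption holds.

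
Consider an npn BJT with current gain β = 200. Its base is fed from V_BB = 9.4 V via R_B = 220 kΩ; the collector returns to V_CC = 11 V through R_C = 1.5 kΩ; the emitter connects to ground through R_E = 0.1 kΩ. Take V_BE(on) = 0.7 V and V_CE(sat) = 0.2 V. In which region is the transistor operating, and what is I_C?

saturation; I_C ≈ 6.7 mA

Assume active: I_B = (9.4 − 0.7)/(220 + 201×0.1) = 0.0362 mA, I_C = β·I_B = 7.25 mA.
Then V_CE = 11 − 7.25×1.5 − 7.28×0.1 = -0.599 V < 0.2 V — the active assumption fails.
Re-solve with V_CE = 0.2 V. KCL at the emitter: V_E/R_E = (V_BB−0.7−V_E)/R_B + (V_CC−0.2−V_E)/R_C, giving V_E = 0.678 V.
I_C = (V_CC − 0.2 − V_E)/R_C = (10.8 − 0.678)/1.5 = 6.75 mA.
Check: I_B = (8.7 − 0.678)/220 = 0.0365 mA, and β·I_B = 7.29 mA > I_C, confirming saturation.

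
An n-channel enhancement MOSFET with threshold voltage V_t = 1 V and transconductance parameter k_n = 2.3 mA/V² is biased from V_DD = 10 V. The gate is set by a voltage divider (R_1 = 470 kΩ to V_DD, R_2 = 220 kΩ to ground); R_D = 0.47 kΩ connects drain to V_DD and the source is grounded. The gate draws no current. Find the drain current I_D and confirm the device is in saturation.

I_D ≈ 5.5 mA

V_G = V_DD·R_2/(R_1+R_2) = 10×220/690 = 3.19 V. With the source grounded, V_GS = V_G = 3.19 V.
Assume saturation: I_D = (k_n/2)(V_GS − V_t)² = (2.3/2)×(3.19 − 1)² = 1.15×2.19² = 5.51 mA.
V_DS = V_DD − I_D·R_D = 10 − 5.51×0.47 = 7.41 V.
Saturation requires V_DS ≥ V_GS − V_t = 2.19 V; 7.41 ≥ 2.19 ✓.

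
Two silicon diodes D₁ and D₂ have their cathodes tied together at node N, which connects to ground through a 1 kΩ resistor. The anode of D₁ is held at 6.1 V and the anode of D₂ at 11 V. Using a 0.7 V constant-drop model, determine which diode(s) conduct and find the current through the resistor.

Assume both conduct. Then node N would need to be at both 6.1−0.7 = 5.4 V and 11−0.7 = 10.3 V, which is impossible.
Assume only D₂ conducts: V_N = 11 − 0.7 = 10.3 V, so I_R = 10.3/1 = 10.3 mA.
Check D₁: its anode-to-cathode voltage is 6.1 − 10.3 = -4.2 V < 0.7 V, so it is off. The assumption is consistent.

Only D₂ conducts; I_R ≈ 10 mA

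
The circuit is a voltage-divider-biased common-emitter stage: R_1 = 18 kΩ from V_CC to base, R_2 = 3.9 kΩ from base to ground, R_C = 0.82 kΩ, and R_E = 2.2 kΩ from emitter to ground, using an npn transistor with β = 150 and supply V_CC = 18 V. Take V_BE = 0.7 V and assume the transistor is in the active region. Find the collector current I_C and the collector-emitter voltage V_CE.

I_C ≈ 1.1 mA, V_CE ≈ 15 V

Thevenize the base divider: V_Th = V_CC·R_2/(R_1+R_2) = 18×3.9/21.9 = 3.21 V, R_Th = R_1‖R_2 = 3.21 kΩ.
Base-emitter loop: V_Th = I_B·R_Th + V_BE + (β+1)I_B·R_E, so I_B = (3.21 − 0.7) / (3.21 + 151×2.2) = 0.00747 mA.
I_C = β·I_B = 150×0.00747 = 1.12 mA, and I_E = (β+1)I_B = 1.13 mA.
V_CE = V_CC − I_C·R_C − I_E·R_E = 18 − 1.12×0.82 − 1.13×2.2 = 14.6 V.
V_CE = 14.6 V > 0.2 V confirms active-region operation.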